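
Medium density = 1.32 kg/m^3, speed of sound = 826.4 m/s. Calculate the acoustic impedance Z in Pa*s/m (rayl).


Given values:
  rho = 1.32 kg/m^3
  c = 826.4 m/s
Formula: Z = rho * c
Z = 1.32 * 826.4
Z = 1090.85

1090.85 rayl


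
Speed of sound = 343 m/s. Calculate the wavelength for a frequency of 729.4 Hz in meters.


Given values:
  c = 343 m/s, f = 729.4 Hz
Formula: lambda = c / f
lambda = 343 / 729.4
lambda = 0.4702

0.4702 m


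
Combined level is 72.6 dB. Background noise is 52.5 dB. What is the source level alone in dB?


Given values:
  L_total = 72.6 dB, L_bg = 52.5 dB
Formula: L_source = 10 * log10(10^(L_total/10) - 10^(L_bg/10))
Convert to linear:
  10^(72.6/10) = 18197008.5861
  10^(52.5/10) = 177827.941
Difference: 18197008.5861 - 177827.941 = 18019180.6451
L_source = 10 * log10(18019180.6451) = 72.56

72.56 dB


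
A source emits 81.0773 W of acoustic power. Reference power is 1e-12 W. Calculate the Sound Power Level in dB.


Given values:
  W = 81.0773 W
  W_ref = 1e-12 W
Formula: SWL = 10 * log10(W / W_ref)
Compute ratio: W / W_ref = 81077300000000
Compute log10: log10(81077300000000) = 13.908899
Multiply: SWL = 10 * 13.908899 = 139.09

139.09 dB


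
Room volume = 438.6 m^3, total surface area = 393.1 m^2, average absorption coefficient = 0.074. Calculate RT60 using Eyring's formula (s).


Given values:
  V = 438.6 m^3, S = 393.1 m^2, alpha = 0.074
Formula: RT60 = 0.161 * V / (-S * ln(1 - alpha))
Compute ln(1 - 0.074) = ln(0.926) = -0.076881
Denominator: -393.1 * -0.076881 = 30.2219
Numerator: 0.161 * 438.6 = 70.6146
RT60 = 70.6146 / 30.2219 = 2.337

2.337 s


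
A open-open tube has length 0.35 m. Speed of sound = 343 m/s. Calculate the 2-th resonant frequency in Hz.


Given values:
  Tube type: open-open, L = 0.35 m, c = 343 m/s, n = 2
Formula: f_n = n * c / (2 * L)
Compute 2 * L = 2 * 0.35 = 0.7
f = 2 * 343 / 0.7
f = 980.0

980.0 Hz


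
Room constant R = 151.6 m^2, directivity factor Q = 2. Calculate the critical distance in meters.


Given values:
  R = 151.6 m^2, Q = 2
Formula: d_c = 0.141 * sqrt(Q * R)
Compute Q * R = 2 * 151.6 = 303.2
Compute sqrt(303.2) = 17.4126
d_c = 0.141 * 17.4126 = 2.455

2.455 m


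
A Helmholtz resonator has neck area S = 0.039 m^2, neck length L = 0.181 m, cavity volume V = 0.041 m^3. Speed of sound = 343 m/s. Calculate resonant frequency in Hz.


Given values:
  S = 0.039 m^2, L = 0.181 m, V = 0.041 m^3, c = 343 m/s
Formula: f = (c / (2*pi)) * sqrt(S / (V * L))
Compute V * L = 0.041 * 0.181 = 0.007421
Compute S / (V * L) = 0.039 / 0.007421 = 5.2554
Compute sqrt(5.2554) = 2.292466
Compute c / (2*pi) = 343 / 6.283185 = 54.590148
f = 54.590148 * 2.292466 = 125.15

125.15 Hz


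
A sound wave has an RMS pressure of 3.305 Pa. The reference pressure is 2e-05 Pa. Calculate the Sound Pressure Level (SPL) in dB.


Given values:
  p = 3.305 Pa
  p_ref = 2e-05 Pa
Formula: SPL = 20 * log10(p / p_ref)
Compute ratio: p / p_ref = 3.305 / 2e-05 = 165250
Compute log10: log10(165250) = 5.218141
Multiply: SPL = 20 * 5.218141 = 104.36

104.36 dB


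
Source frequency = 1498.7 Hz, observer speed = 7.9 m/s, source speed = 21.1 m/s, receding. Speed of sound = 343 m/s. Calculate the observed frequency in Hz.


Given values:
  f_s = 1498.7 Hz, v_o = 7.9 m/s, v_s = 21.1 m/s
  Direction: receding
Formula: f_o = f_s * (c - v_o) / (c + v_s)
Numerator: c - v_o = 343 - 7.9 = 335.1
Denominator: c + v_s = 343 + 21.1 = 364.1
f_o = 1498.7 * 335.1 / 364.1 = 1379.33

1379.33 Hz


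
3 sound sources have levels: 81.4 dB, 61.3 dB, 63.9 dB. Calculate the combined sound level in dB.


Formula: L_total = 10 * log10( sum(10^(Li/10)) )
  Source 1: 10^(81.4/10) = 138038426.4603
  Source 2: 10^(61.3/10) = 1348962.8826
  Source 3: 10^(63.9/10) = 2454708.9157
Sum of linear values = 141842098.2586
L_total = 10 * log10(141842098.2586) = 81.52

81.52 dB


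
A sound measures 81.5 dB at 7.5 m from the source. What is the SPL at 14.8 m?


Given values:
  SPL1 = 81.5 dB, r1 = 7.5 m, r2 = 14.8 m
Formula: SPL2 = SPL1 - 20 * log10(r2 / r1)
Compute ratio: r2 / r1 = 14.8 / 7.5 = 1.9733
Compute log10: log10(1.9733) = 0.295193
Compute drop: 20 * 0.295193 = 5.9039
SPL2 = 81.5 - 5.9039 = 75.6

75.6 dB


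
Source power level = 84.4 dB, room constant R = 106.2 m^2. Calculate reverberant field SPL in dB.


Given values:
  Lw = 84.4 dB, R = 106.2 m^2
Formula: SPL = Lw + 10 * log10(4 / R)
Compute 4 / R = 4 / 106.2 = 0.037665
Compute 10 * log10(0.037665) = -14.2406
SPL = 84.4 + (-14.2406) = 70.16

70.16 dB


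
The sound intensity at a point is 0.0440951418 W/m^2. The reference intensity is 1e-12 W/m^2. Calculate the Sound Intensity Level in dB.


Given values:
  I = 0.0440951418 W/m^2
  I_ref = 1e-12 W/m^2
Formula: SIL = 10 * log10(I / I_ref)
Compute ratio: I / I_ref = 44095141800
Compute log10: log10(44095141800) = 10.644391
Multiply: SIL = 10 * 10.644391 = 106.44

106.44 dB


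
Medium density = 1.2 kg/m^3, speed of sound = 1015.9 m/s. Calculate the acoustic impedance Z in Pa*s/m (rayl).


Given values:
  rho = 1.2 kg/m^3
  c = 1015.9 m/s
Formula: Z = rho * c
Z = 1.2 * 1015.9
Z = 1219.08

1219.08 rayl


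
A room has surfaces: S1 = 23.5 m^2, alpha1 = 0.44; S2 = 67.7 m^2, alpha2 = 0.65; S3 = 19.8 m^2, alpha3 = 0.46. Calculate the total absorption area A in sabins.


Given surfaces:
  Surface 1: 23.5 * 0.44 = 10.34
  Surface 2: 67.7 * 0.65 = 44.005
  Surface 3: 19.8 * 0.46 = 9.108
Formula: A = sum(Si * alpha_i)
A = 10.34 + 44.005 + 9.108
A = 63.45

63.45 sabins


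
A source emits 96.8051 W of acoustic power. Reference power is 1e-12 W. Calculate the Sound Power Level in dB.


Given values:
  W = 96.8051 W
  W_ref = 1e-12 W
Formula: SWL = 10 * log10(W / W_ref)
Compute ratio: W / W_ref = 96805100000000
Compute log10: log10(96805100000000) = 13.985898
Multiply: SWL = 10 * 13.985898 = 139.86

139.86 dB


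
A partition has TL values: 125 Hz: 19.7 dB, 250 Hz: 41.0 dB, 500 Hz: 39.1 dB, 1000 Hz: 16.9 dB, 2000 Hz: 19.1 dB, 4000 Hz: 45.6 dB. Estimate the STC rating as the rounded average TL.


Given TL values at each frequency:
  125 Hz: 19.7 dB
  250 Hz: 41.0 dB
  500 Hz: 39.1 dB
  1000 Hz: 16.9 dB
  2000 Hz: 19.1 dB
  4000 Hz: 45.6 dB
Formula: STC ~ round(average of TL values)
Sum = 19.7 + 41.0 + 39.1 + 16.9 + 19.1 + 45.6 = 181.4
Average = 181.4 / 6 = 30.23
Rounded: 30

30


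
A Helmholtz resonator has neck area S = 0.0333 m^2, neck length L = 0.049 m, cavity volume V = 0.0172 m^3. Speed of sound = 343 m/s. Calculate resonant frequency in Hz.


Given values:
  S = 0.0333 m^2, L = 0.049 m, V = 0.0172 m^3, c = 343 m/s
Formula: f = (c / (2*pi)) * sqrt(S / (V * L))
Compute V * L = 0.0172 * 0.049 = 0.0008428
Compute S / (V * L) = 0.0333 / 0.0008428 = 39.5112
Compute sqrt(39.5112) = 6.285794
Compute c / (2*pi) = 343 / 6.283185 = 54.590148
f = 54.590148 * 6.285794 = 343.14

343.14 Hz


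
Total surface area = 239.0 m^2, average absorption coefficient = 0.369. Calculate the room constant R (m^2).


Given values:
  S = 239.0 m^2, alpha = 0.369
Formula: R = S * alpha / (1 - alpha)
Numerator: 239.0 * 0.369 = 88.191
Denominator: 1 - 0.369 = 0.631
R = 88.191 / 0.631 = 139.76

139.76 m^2


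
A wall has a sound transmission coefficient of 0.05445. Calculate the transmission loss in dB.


Given values:
  tau = 0.05445
Formula: TL = 10 * log10(1 / tau)
Compute 1 / tau = 1 / 0.05445 = 18.3655
Compute log10(18.3655) = 1.264003
TL = 10 * 1.264003 = 12.64

12.64 dB


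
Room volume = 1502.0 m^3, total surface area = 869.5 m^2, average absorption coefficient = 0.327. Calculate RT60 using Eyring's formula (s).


Given values:
  V = 1502.0 m^3, S = 869.5 m^2, alpha = 0.327
Formula: RT60 = 0.161 * V / (-S * ln(1 - alpha))
Compute ln(1 - 0.327) = ln(0.673) = -0.39601
Denominator: -869.5 * -0.39601 = 344.3307
Numerator: 0.161 * 1502.0 = 241.822
RT60 = 241.822 / 344.3307 = 0.702

0.702 s


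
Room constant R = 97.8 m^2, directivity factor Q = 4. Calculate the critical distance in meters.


Given values:
  R = 97.8 m^2, Q = 4
Formula: d_c = 0.141 * sqrt(Q * R)
Compute Q * R = 4 * 97.8 = 391.2
Compute sqrt(391.2) = 19.7788
d_c = 0.141 * 19.7788 = 2.789

2.789 m


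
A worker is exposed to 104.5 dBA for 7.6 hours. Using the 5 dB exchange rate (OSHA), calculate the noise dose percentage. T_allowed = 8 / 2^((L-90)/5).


Given values:
  L = 104.5 dBA, T = 7.6 hours
Formula: T_allowed = 8 / 2^((L - 90) / 5)
Compute exponent: (104.5 - 90) / 5 = 2.9
Compute 2^(2.9) = 7.464264
T_allowed = 8 / 7.464264 = 1.071773 hours
Dose = (T / T_allowed) * 100
Dose = (7.6 / 1.071773) * 100 = 709.11

709.11 %


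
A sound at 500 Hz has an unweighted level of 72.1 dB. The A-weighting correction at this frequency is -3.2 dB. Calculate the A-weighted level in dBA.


Given values:
  SPL = 72.1 dB
  A-weighting at 500 Hz = -3.2 dB
Formula: L_A = SPL + A_weight
L_A = 72.1 + (-3.2)
L_A = 68.9

68.9 dBA


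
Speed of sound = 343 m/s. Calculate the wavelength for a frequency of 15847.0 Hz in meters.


Given values:
  c = 343 m/s, f = 15847.0 Hz
Formula: lambda = c / f
lambda = 343 / 15847.0
lambda = 0.0216

0.0216 m


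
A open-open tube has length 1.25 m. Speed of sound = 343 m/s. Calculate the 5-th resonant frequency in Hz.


Given values:
  Tube type: open-open, L = 1.25 m, c = 343 m/s, n = 5
Formula: f_n = n * c / (2 * L)
Compute 2 * L = 2 * 1.25 = 2.5
f = 5 * 343 / 2.5
f = 686.0

686.0 Hz


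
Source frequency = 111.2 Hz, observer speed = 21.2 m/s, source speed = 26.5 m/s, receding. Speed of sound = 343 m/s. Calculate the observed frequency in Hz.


Given values:
  f_s = 111.2 Hz, v_o = 21.2 m/s, v_s = 26.5 m/s
  Direction: receding
Formula: f_o = f_s * (c - v_o) / (c + v_s)
Numerator: c - v_o = 343 - 21.2 = 321.8
Denominator: c + v_s = 343 + 26.5 = 369.5
f_o = 111.2 * 321.8 / 369.5 = 96.84

96.84 Hz


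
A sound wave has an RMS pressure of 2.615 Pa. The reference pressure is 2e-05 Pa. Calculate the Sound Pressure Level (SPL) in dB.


Given values:
  p = 2.615 Pa
  p_ref = 2e-05 Pa
Formula: SPL = 20 * log10(p / p_ref)
Compute ratio: p / p_ref = 2.615 / 2e-05 = 130750
Compute log10: log10(130750) = 5.116442
Multiply: SPL = 20 * 5.116442 = 102.33

102.33 dB


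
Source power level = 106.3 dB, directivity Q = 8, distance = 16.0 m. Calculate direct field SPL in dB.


Given values:
  Lw = 106.3 dB, Q = 8, r = 16.0 m
Formula: SPL = Lw + 10 * log10(Q / (4 * pi * r^2))
Compute 4 * pi * r^2 = 4 * pi * 16.0^2 = 3216.9909
Compute Q / denom = 8 / 3216.9909 = 0.0024868
Compute 10 * log10(0.0024868) = -26.0436
SPL = 106.3 + (-26.0436) = 80.26

80.26 dB


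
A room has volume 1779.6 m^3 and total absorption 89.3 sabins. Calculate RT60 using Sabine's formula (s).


Given values:
  V = 1779.6 m^3
  A = 89.3 sabins
Formula: RT60 = 0.161 * V / A
Numerator: 0.161 * 1779.6 = 286.5156
RT60 = 286.5156 / 89.3 = 3.208

3.208 s


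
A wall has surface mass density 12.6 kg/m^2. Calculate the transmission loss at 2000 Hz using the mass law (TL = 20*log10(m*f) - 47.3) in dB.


Given values:
  m = 12.6 kg/m^2, f = 2000 Hz
Formula: TL = 20 * log10(m * f) - 47.3
Compute m * f = 12.6 * 2000 = 25200.0
Compute log10(25200.0) = 4.401401
Compute 20 * 4.401401 = 88.028
TL = 88.028 - 47.3 = 40.73

40.73 dB


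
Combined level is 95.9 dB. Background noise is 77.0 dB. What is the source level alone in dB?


Given values:
  L_total = 95.9 dB, L_bg = 77.0 dB
Formula: L_source = 10 * log10(10^(L_total/10) - 10^(L_bg/10))
Convert to linear:
  10^(95.9/10) = 3890451449.9428
  10^(77.0/10) = 50118723.3627
Difference: 3890451449.9428 - 50118723.3627 = 3840332726.5801
L_source = 10 * log10(3840332726.5801) = 95.84

95.84 dB


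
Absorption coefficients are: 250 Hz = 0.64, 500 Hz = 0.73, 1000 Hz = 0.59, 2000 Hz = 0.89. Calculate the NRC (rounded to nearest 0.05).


Given values:
  a_250 = 0.64, a_500 = 0.73
  a_1000 = 0.59, a_2000 = 0.89
Formula: NRC = (a250 + a500 + a1000 + a2000) / 4
Sum = 0.64 + 0.73 + 0.59 + 0.89 = 2.85
NRC = 2.85 / 4 = 0.7125
Rounded to nearest 0.05: 0.7

0.7


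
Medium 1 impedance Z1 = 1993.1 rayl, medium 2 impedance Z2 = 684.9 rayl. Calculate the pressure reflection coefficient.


Given values:
  Z1 = 1993.1 rayl, Z2 = 684.9 rayl
Formula: R = (Z2 - Z1) / (Z2 + Z1)
Numerator: Z2 - Z1 = 684.9 - 1993.1 = -1308.2
Denominator: Z2 + Z1 = 684.9 + 1993.1 = 2678.0
R = -1308.2 / 2678.0 = -0.4885

-0.4885


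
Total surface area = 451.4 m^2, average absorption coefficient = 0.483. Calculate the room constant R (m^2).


Given values:
  S = 451.4 m^2, alpha = 0.483
Formula: R = S * alpha / (1 - alpha)
Numerator: 451.4 * 0.483 = 218.0262
Denominator: 1 - 0.483 = 0.517
R = 218.0262 / 0.517 = 421.71

421.71 m^2


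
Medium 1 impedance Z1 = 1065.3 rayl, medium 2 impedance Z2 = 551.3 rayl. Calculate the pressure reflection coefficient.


Given values:
  Z1 = 1065.3 rayl, Z2 = 551.3 rayl
Formula: R = (Z2 - Z1) / (Z2 + Z1)
Numerator: Z2 - Z1 = 551.3 - 1065.3 = -514.0
Denominator: Z2 + Z1 = 551.3 + 1065.3 = 1616.6
R = -514.0 / 1616.6 = -0.318

-0.318


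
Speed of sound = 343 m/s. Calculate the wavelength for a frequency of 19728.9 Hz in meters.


Given values:
  c = 343 m/s, f = 19728.9 Hz
Formula: lambda = c / f
lambda = 343 / 19728.9
lambda = 0.0174

0.0174 m


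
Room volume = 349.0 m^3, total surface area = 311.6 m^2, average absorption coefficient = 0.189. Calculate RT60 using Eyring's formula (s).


Given values:
  V = 349.0 m^3, S = 311.6 m^2, alpha = 0.189
Formula: RT60 = 0.161 * V / (-S * ln(1 - alpha))
Compute ln(1 - 0.189) = ln(0.811) = -0.209487
Denominator: -311.6 * -0.209487 = 65.2761
Numerator: 0.161 * 349.0 = 56.189
RT60 = 56.189 / 65.2761 = 0.861

0.861 s


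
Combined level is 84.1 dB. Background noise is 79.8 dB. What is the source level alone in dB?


Given values:
  L_total = 84.1 dB, L_bg = 79.8 dB
Formula: L_source = 10 * log10(10^(L_total/10) - 10^(L_bg/10))
Convert to linear:
  10^(84.1/10) = 257039578.2769
  10^(79.8/10) = 95499258.6021
Difference: 257039578.2769 - 95499258.6021 = 161540319.6748
L_source = 10 * log10(161540319.6748) = 82.08

82.08 dB


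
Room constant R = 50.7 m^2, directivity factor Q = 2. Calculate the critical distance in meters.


Given values:
  R = 50.7 m^2, Q = 2
Formula: d_c = 0.141 * sqrt(Q * R)
Compute Q * R = 2 * 50.7 = 101.4
Compute sqrt(101.4) = 10.0698
d_c = 0.141 * 10.0698 = 1.42

1.42 m


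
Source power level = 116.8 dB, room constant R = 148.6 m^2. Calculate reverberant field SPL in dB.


Given values:
  Lw = 116.8 dB, R = 148.6 m^2
Formula: SPL = Lw + 10 * log10(4 / R)
Compute 4 / R = 4 / 148.6 = 0.026918
Compute 10 * log10(0.026918) = -15.6996
SPL = 116.8 + (-15.6996) = 101.1

101.1 dB


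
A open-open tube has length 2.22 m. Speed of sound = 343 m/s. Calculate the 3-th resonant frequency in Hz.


Given values:
  Tube type: open-open, L = 2.22 m, c = 343 m/s, n = 3
Formula: f_n = n * c / (2 * L)
Compute 2 * L = 2 * 2.22 = 4.44
f = 3 * 343 / 4.44
f = 231.76

231.76 Hz


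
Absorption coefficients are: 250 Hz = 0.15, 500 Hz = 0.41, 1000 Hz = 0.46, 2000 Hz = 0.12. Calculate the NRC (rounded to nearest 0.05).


Given values:
  a_250 = 0.15, a_500 = 0.41
  a_1000 = 0.46, a_2000 = 0.12
Formula: NRC = (a250 + a500 + a1000 + a2000) / 4
Sum = 0.15 + 0.41 + 0.46 + 0.12 = 1.14
NRC = 1.14 / 4 = 0.285
Rounded to nearest 0.05: 0.3

0.3


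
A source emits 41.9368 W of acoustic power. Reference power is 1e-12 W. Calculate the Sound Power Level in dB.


Given values:
  W = 41.9368 W
  W_ref = 1e-12 W
Formula: SWL = 10 * log10(W / W_ref)
Compute ratio: W / W_ref = 41936800000000
Compute log10: log10(41936800000000) = 13.622595
Multiply: SWL = 10 * 13.622595 = 136.23

136.23 dB


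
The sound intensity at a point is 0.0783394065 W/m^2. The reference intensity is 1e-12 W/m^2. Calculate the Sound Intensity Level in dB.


Given values:
  I = 0.0783394065 W/m^2
  I_ref = 1e-12 W/m^2
Formula: SIL = 10 * log10(I / I_ref)
Compute ratio: I / I_ref = 78339406500
Compute log10: log10(78339406500) = 10.89398
Multiply: SIL = 10 * 10.89398 = 108.94

108.94 dB


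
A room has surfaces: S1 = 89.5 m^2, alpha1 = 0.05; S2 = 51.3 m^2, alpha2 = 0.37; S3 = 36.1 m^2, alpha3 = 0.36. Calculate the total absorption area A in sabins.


Given surfaces:
  Surface 1: 89.5 * 0.05 = 4.475
  Surface 2: 51.3 * 0.37 = 18.981
  Surface 3: 36.1 * 0.36 = 12.996
Formula: A = sum(Si * alpha_i)
A = 4.475 + 18.981 + 12.996
A = 36.45

36.45 sabins


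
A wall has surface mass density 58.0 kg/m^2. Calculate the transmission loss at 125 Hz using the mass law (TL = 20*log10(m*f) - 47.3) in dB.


Given values:
  m = 58.0 kg/m^2, f = 125 Hz
Formula: TL = 20 * log10(m * f) - 47.3
Compute m * f = 58.0 * 125 = 7250.0
Compute log10(7250.0) = 3.860338
Compute 20 * 3.860338 = 77.2068
TL = 77.2068 - 47.3 = 29.91

29.91 dB


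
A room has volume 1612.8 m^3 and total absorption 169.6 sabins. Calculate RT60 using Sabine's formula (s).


Given values:
  V = 1612.8 m^3
  A = 169.6 sabins
Formula: RT60 = 0.161 * V / A
Numerator: 0.161 * 1612.8 = 259.6608
RT60 = 259.6608 / 169.6 = 1.531

1.531 s


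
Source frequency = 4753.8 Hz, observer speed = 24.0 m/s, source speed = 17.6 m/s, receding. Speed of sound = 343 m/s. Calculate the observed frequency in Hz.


Given values:
  f_s = 4753.8 Hz, v_o = 24.0 m/s, v_s = 17.6 m/s
  Direction: receding
Formula: f_o = f_s * (c - v_o) / (c + v_s)
Numerator: c - v_o = 343 - 24.0 = 319.0
Denominator: c + v_s = 343 + 17.6 = 360.6
f_o = 4753.8 * 319.0 / 360.6 = 4205.39

4205.39 Hz


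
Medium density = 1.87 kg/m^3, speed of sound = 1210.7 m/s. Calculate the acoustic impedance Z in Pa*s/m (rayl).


Given values:
  rho = 1.87 kg/m^3
  c = 1210.7 m/s
Formula: Z = rho * c
Z = 1.87 * 1210.7
Z = 2264.01

2264.01 rayl


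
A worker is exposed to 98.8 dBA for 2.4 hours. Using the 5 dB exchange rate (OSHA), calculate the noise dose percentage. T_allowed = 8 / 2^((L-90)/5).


Given values:
  L = 98.8 dBA, T = 2.4 hours
Formula: T_allowed = 8 / 2^((L - 90) / 5)
Compute exponent: (98.8 - 90) / 5 = 1.76
Compute 2^(1.76) = 3.386981
T_allowed = 8 / 3.386981 = 2.361985 hours
Dose = (T / T_allowed) * 100
Dose = (2.4 / 2.361985) * 100 = 101.61

101.61 %


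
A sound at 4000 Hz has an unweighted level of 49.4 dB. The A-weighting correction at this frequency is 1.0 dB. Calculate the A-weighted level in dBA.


Given values:
  SPL = 49.4 dB
  A-weighting at 4000 Hz = 1.0 dB
Formula: L_A = SPL + A_weight
L_A = 49.4 + (1.0)
L_A = 50.4

50.4 dBA


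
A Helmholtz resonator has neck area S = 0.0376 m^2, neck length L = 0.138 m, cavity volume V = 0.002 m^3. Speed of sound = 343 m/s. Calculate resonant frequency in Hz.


Given values:
  S = 0.0376 m^2, L = 0.138 m, V = 0.002 m^3, c = 343 m/s
Formula: f = (c / (2*pi)) * sqrt(S / (V * L))
Compute V * L = 0.002 * 0.138 = 0.000276
Compute S / (V * L) = 0.0376 / 0.000276 = 136.2319
Compute sqrt(136.2319) = 11.671842
Compute c / (2*pi) = 343 / 6.283185 = 54.590148
f = 54.590148 * 11.671842 = 637.17

637.17 Hz


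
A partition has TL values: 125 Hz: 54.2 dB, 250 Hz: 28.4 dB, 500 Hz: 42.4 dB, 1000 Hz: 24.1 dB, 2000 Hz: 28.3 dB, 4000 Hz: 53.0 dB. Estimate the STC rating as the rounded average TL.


Given TL values at each frequency:
  125 Hz: 54.2 dB
  250 Hz: 28.4 dB
  500 Hz: 42.4 dB
  1000 Hz: 24.1 dB
  2000 Hz: 28.3 dB
  4000 Hz: 53.0 dB
Formula: STC ~ round(average of TL values)
Sum = 54.2 + 28.4 + 42.4 + 24.1 + 28.3 + 53.0 = 230.4
Average = 230.4 / 6 = 38.4
Rounded: 38

38


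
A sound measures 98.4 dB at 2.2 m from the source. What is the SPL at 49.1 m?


Given values:
  SPL1 = 98.4 dB, r1 = 2.2 m, r2 = 49.1 m
Formula: SPL2 = SPL1 - 20 * log10(r2 / r1)
Compute ratio: r2 / r1 = 49.1 / 2.2 = 22.3182
Compute log10: log10(22.3182) = 1.348659
Compute drop: 20 * 1.348659 = 26.9732
SPL2 = 98.4 - 26.9732 = 71.43

71.43 dB


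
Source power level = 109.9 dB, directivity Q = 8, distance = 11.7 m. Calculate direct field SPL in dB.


Given values:
  Lw = 109.9 dB, Q = 8, r = 11.7 m
Formula: SPL = Lw + 10 * log10(Q / (4 * pi * r^2))
Compute 4 * pi * r^2 = 4 * pi * 11.7^2 = 1720.2105
Compute Q / denom = 8 / 1720.2105 = 0.00465059
Compute 10 * log10(0.00465059) = -23.3249
SPL = 109.9 + (-23.3249) = 86.58

86.58 dB


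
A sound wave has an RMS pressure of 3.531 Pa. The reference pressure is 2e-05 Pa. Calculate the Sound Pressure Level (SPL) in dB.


Given values:
  p = 3.531 Pa
  p_ref = 2e-05 Pa
Formula: SPL = 20 * log10(p / p_ref)
Compute ratio: p / p_ref = 3.531 / 2e-05 = 176550
Compute log10: log10(176550) = 5.246868
Multiply: SPL = 20 * 5.246868 = 104.94

104.94 dB


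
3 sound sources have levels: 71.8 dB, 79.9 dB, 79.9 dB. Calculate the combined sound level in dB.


Formula: L_total = 10 * log10( sum(10^(Li/10)) )
  Source 1: 10^(71.8/10) = 15135612.4844
  Source 2: 10^(79.9/10) = 97723722.0956
  Source 3: 10^(79.9/10) = 97723722.0956
Sum of linear values = 210583056.6756
L_total = 10 * log10(210583056.6756) = 83.23

83.23 dB


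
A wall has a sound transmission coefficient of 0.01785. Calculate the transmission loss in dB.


Given values:
  tau = 0.01785
Formula: TL = 10 * log10(1 / tau)
Compute 1 / tau = 1 / 0.01785 = 56.0224
Compute log10(56.0224) = 1.748362
TL = 10 * 1.748362 = 17.48

17.48 dB


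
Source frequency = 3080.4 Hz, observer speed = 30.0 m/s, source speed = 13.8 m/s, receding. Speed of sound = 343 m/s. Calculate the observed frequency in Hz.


Given values:
  f_s = 3080.4 Hz, v_o = 30.0 m/s, v_s = 13.8 m/s
  Direction: receding
Formula: f_o = f_s * (c - v_o) / (c + v_s)
Numerator: c - v_o = 343 - 30.0 = 313.0
Denominator: c + v_s = 343 + 13.8 = 356.8
f_o = 3080.4 * 313.0 / 356.8 = 2702.26

2702.26 Hz


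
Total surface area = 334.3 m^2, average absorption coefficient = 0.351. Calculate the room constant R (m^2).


Given values:
  S = 334.3 m^2, alpha = 0.351
Formula: R = S * alpha / (1 - alpha)
Numerator: 334.3 * 0.351 = 117.3393
Denominator: 1 - 0.351 = 0.649
R = 117.3393 / 0.649 = 180.8

180.8 m^2


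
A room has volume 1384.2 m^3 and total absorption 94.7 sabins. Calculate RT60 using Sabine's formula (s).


Given values:
  V = 1384.2 m^3
  A = 94.7 sabins
Formula: RT60 = 0.161 * V / A
Numerator: 0.161 * 1384.2 = 222.8562
RT60 = 222.8562 / 94.7 = 2.353

2.353 s


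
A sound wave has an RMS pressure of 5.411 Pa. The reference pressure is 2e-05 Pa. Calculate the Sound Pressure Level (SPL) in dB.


Given values:
  p = 5.411 Pa
  p_ref = 2e-05 Pa
Formula: SPL = 20 * log10(p / p_ref)
Compute ratio: p / p_ref = 5.411 / 2e-05 = 270550
Compute log10: log10(270550) = 5.432248
Multiply: SPL = 20 * 5.432248 = 108.64

108.64 dB


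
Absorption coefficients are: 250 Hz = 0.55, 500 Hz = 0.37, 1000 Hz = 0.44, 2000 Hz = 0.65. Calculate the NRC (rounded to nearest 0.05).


Given values:
  a_250 = 0.55, a_500 = 0.37
  a_1000 = 0.44, a_2000 = 0.65
Formula: NRC = (a250 + a500 + a1000 + a2000) / 4
Sum = 0.55 + 0.37 + 0.44 + 0.65 = 2.01
NRC = 2.01 / 4 = 0.5025
Rounded to nearest 0.05: 0.5

0.5


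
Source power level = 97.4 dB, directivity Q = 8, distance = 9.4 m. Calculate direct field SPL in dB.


Given values:
  Lw = 97.4 dB, Q = 8, r = 9.4 m
Formula: SPL = Lw + 10 * log10(Q / (4 * pi * r^2))
Compute 4 * pi * r^2 = 4 * pi * 9.4^2 = 1110.3645
Compute Q / denom = 8 / 1110.3645 = 0.00720484
Compute 10 * log10(0.00720484) = -21.4238
SPL = 97.4 + (-21.4238) = 75.98

75.98 dB


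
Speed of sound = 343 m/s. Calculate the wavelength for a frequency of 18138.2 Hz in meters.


Given values:
  c = 343 m/s, f = 18138.2 Hz
Formula: lambda = c / f
lambda = 343 / 18138.2
lambda = 0.0189

0.0189 m


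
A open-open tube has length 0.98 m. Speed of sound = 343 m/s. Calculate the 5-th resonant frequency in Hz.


Given values:
  Tube type: open-open, L = 0.98 m, c = 343 m/s, n = 5
Formula: f_n = n * c / (2 * L)
Compute 2 * L = 2 * 0.98 = 1.96
f = 5 * 343 / 1.96
f = 875.0

875.0 Hz


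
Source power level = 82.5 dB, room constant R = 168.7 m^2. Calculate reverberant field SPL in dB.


Given values:
  Lw = 82.5 dB, R = 168.7 m^2
Formula: SPL = Lw + 10 * log10(4 / R)
Compute 4 / R = 4 / 168.7 = 0.023711
Compute 10 * log10(0.023711) = -16.2505
SPL = 82.5 + (-16.2505) = 66.25

66.25 dB


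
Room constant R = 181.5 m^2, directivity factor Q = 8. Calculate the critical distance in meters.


Given values:
  R = 181.5 m^2, Q = 8
Formula: d_c = 0.141 * sqrt(Q * R)
Compute Q * R = 8 * 181.5 = 1452.0
Compute sqrt(1452.0) = 38.1051
d_c = 0.141 * 38.1051 = 5.373

5.373 m


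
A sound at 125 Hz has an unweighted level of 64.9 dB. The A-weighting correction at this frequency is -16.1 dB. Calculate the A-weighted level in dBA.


Given values:
  SPL = 64.9 dB
  A-weighting at 125 Hz = -16.1 dB
Formula: L_A = SPL + A_weight
L_A = 64.9 + (-16.1)
L_A = 48.8

48.8 dBA


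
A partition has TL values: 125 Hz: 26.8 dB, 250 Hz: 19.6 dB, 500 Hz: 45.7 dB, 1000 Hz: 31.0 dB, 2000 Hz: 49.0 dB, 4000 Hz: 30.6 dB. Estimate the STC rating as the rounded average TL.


Given TL values at each frequency:
  125 Hz: 26.8 dB
  250 Hz: 19.6 dB
  500 Hz: 45.7 dB
  1000 Hz: 31.0 dB
  2000 Hz: 49.0 dB
  4000 Hz: 30.6 dB
Formula: STC ~ round(average of TL values)
Sum = 26.8 + 19.6 + 45.7 + 31.0 + 49.0 + 30.6 = 202.7
Average = 202.7 / 6 = 33.78
Rounded: 34

34


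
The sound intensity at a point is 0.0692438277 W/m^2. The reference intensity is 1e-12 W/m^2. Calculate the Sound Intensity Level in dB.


Given values:
  I = 0.0692438277 W/m^2
  I_ref = 1e-12 W/m^2
Formula: SIL = 10 * log10(I / I_ref)
Compute ratio: I / I_ref = 69243827700
Compute log10: log10(69243827700) = 10.840381
Multiply: SIL = 10 * 10.840381 = 108.4

108.4 dB


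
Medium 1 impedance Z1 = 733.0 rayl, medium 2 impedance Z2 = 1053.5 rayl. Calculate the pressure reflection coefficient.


Given values:
  Z1 = 733.0 rayl, Z2 = 1053.5 rayl
Formula: R = (Z2 - Z1) / (Z2 + Z1)
Numerator: Z2 - Z1 = 1053.5 - 733.0 = 320.5
Denominator: Z2 + Z1 = 1053.5 + 733.0 = 1786.5
R = 320.5 / 1786.5 = 0.1794

0.1794


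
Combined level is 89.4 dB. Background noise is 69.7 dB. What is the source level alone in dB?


Given values:
  L_total = 89.4 dB, L_bg = 69.7 dB
Formula: L_source = 10 * log10(10^(L_total/10) - 10^(L_bg/10))
Convert to linear:
  10^(89.4/10) = 870963589.9561
  10^(69.7/10) = 9332543.008
Difference: 870963589.9561 - 9332543.008 = 861631046.9481
L_source = 10 * log10(861631046.9481) = 89.35

89.35 dB


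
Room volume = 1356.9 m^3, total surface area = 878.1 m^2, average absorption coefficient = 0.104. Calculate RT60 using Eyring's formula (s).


Given values:
  V = 1356.9 m^3, S = 878.1 m^2, alpha = 0.104
Formula: RT60 = 0.161 * V / (-S * ln(1 - alpha))
Compute ln(1 - 0.104) = ln(0.896) = -0.109815
Denominator: -878.1 * -0.109815 = 96.4286
Numerator: 0.161 * 1356.9 = 218.4609
RT60 = 218.4609 / 96.4286 = 2.266

2.266 s


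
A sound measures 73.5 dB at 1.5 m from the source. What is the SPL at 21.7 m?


Given values:
  SPL1 = 73.5 dB, r1 = 1.5 m, r2 = 21.7 m
Formula: SPL2 = SPL1 - 20 * log10(r2 / r1)
Compute ratio: r2 / r1 = 21.7 / 1.5 = 14.4667
Compute log10: log10(14.4667) = 1.160369
Compute drop: 20 * 1.160369 = 23.2074
SPL2 = 73.5 - 23.2074 = 50.29

50.29 dB


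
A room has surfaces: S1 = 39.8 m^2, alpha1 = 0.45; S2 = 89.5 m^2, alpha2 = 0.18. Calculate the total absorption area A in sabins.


Given surfaces:
  Surface 1: 39.8 * 0.45 = 17.91
  Surface 2: 89.5 * 0.18 = 16.11
Formula: A = sum(Si * alpha_i)
A = 17.91 + 16.11
A = 34.02

34.02 sabins


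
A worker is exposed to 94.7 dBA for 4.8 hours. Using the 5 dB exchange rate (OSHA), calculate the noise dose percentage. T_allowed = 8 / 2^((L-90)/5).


Given values:
  L = 94.7 dBA, T = 4.8 hours
Formula: T_allowed = 8 / 2^((L - 90) / 5)
Compute exponent: (94.7 - 90) / 5 = 0.94
Compute 2^(0.94) = 1.918528
T_allowed = 8 / 1.918528 = 4.169864 hours
Dose = (T / T_allowed) * 100
Dose = (4.8 / 4.169864) * 100 = 115.11

115.11 %


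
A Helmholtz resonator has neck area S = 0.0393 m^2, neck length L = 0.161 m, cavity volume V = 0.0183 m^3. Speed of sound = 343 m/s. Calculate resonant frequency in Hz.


Given values:
  S = 0.0393 m^2, L = 0.161 m, V = 0.0183 m^3, c = 343 m/s
Formula: f = (c / (2*pi)) * sqrt(S / (V * L))
Compute V * L = 0.0183 * 0.161 = 0.0029463
Compute S / (V * L) = 0.0393 / 0.0029463 = 13.3388
Compute sqrt(13.3388) = 3.652232
Compute c / (2*pi) = 343 / 6.283185 = 54.590148
f = 54.590148 * 3.652232 = 199.38

199.38 Hz


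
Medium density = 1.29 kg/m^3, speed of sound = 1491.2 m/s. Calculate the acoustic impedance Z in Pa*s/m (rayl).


Given values:
  rho = 1.29 kg/m^3
  c = 1491.2 m/s
Formula: Z = rho * c
Z = 1.29 * 1491.2
Z = 1923.65

1923.65 rayl


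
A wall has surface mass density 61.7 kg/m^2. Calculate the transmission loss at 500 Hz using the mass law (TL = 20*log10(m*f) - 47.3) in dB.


Given values:
  m = 61.7 kg/m^2, f = 500 Hz
Formula: TL = 20 * log10(m * f) - 47.3
Compute m * f = 61.7 * 500 = 30850.0
Compute log10(30850.0) = 4.489255
Compute 20 * 4.489255 = 89.7851
TL = 89.7851 - 47.3 = 42.49

42.49 dB


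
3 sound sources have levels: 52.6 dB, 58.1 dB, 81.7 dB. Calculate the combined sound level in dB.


Formula: L_total = 10 * log10( sum(10^(Li/10)) )
  Source 1: 10^(52.6/10) = 181970.0859
  Source 2: 10^(58.1/10) = 645654.229
  Source 3: 10^(81.7/10) = 147910838.8168
Sum of linear values = 148738463.1317
L_total = 10 * log10(148738463.1317) = 81.72

81.72 dB


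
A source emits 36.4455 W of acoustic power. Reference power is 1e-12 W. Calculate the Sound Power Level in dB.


Given values:
  W = 36.4455 W
  W_ref = 1e-12 W
Formula: SWL = 10 * log10(W / W_ref)
Compute ratio: W / W_ref = 36445500000000
Compute log10: log10(36445500000000) = 13.561644
Multiply: SWL = 10 * 13.561644 = 135.62

135.62 dB


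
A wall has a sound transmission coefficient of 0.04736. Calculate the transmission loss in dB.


Given values:
  tau = 0.04736
Formula: TL = 10 * log10(1 / tau)
Compute 1 / tau = 1 / 0.04736 = 21.1149
Compute log10(21.1149) = 1.324589
TL = 10 * 1.324589 = 13.25

13.25 dB


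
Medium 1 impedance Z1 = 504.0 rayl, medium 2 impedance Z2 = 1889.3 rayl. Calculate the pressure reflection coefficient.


Given values:
  Z1 = 504.0 rayl, Z2 = 1889.3 rayl
Formula: R = (Z2 - Z1) / (Z2 + Z1)
Numerator: Z2 - Z1 = 1889.3 - 504.0 = 1385.3
Denominator: Z2 + Z1 = 1889.3 + 504.0 = 2393.3
R = 1385.3 / 2393.3 = 0.5788

0.5788


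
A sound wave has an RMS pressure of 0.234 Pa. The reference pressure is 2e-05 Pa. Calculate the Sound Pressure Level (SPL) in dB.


Given values:
  p = 0.234 Pa
  p_ref = 2e-05 Pa
Formula: SPL = 20 * log10(p / p_ref)
Compute ratio: p / p_ref = 0.234 / 2e-05 = 11700
Compute log10: log10(11700) = 4.068186
Multiply: SPL = 20 * 4.068186 = 81.36

81.36 dB


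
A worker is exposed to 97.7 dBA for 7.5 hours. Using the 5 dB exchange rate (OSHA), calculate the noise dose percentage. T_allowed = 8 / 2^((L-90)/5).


Given values:
  L = 97.7 dBA, T = 7.5 hours
Formula: T_allowed = 8 / 2^((L - 90) / 5)
Compute exponent: (97.7 - 90) / 5 = 1.54
Compute 2^(1.54) = 2.907945
T_allowed = 8 / 2.907945 = 2.751084 hours
Dose = (T / T_allowed) * 100
Dose = (7.5 / 2.751084) * 100 = 272.62

272.62 %


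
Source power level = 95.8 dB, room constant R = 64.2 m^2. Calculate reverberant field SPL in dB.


Given values:
  Lw = 95.8 dB, R = 64.2 m^2
Formula: SPL = Lw + 10 * log10(4 / R)
Compute 4 / R = 4 / 64.2 = 0.062305
Compute 10 * log10(0.062305) = -12.0548
SPL = 95.8 + (-12.0548) = 83.75

83.75 dB


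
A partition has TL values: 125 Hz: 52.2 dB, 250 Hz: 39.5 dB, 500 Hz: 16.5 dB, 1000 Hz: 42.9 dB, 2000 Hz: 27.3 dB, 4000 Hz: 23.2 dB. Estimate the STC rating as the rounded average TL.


Given TL values at each frequency:
  125 Hz: 52.2 dB
  250 Hz: 39.5 dB
  500 Hz: 16.5 dB
  1000 Hz: 42.9 dB
  2000 Hz: 27.3 dB
  4000 Hz: 23.2 dB
Formula: STC ~ round(average of TL values)
Sum = 52.2 + 39.5 + 16.5 + 42.9 + 27.3 + 23.2 = 201.6
Average = 201.6 / 6 = 33.6
Rounded: 34

34


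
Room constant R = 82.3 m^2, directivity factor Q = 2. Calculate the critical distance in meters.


Given values:
  R = 82.3 m^2, Q = 2
Formula: d_c = 0.141 * sqrt(Q * R)
Compute Q * R = 2 * 82.3 = 164.6
Compute sqrt(164.6) = 12.8297
d_c = 0.141 * 12.8297 = 1.809

1.809 m


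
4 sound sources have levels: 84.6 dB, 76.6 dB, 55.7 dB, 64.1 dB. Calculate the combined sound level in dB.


Formula: L_total = 10 * log10( sum(10^(Li/10)) )
  Source 1: 10^(84.6/10) = 288403150.3127
  Source 2: 10^(76.6/10) = 45708818.9615
  Source 3: 10^(55.7/10) = 371535.2291
  Source 4: 10^(64.1/10) = 2570395.7828
Sum of linear values = 337053900.2861
L_total = 10 * log10(337053900.2861) = 85.28

85.28 dB


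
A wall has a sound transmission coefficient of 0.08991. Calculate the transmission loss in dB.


Given values:
  tau = 0.08991
Formula: TL = 10 * log10(1 / tau)
Compute 1 / tau = 1 / 0.08991 = 11.1222
Compute log10(11.1222) = 1.046191
TL = 10 * 1.046191 = 10.46

10.46 dB


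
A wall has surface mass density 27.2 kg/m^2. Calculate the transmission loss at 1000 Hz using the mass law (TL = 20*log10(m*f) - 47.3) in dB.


Given values:
  m = 27.2 kg/m^2, f = 1000 Hz
Formula: TL = 20 * log10(m * f) - 47.3
Compute m * f = 27.2 * 1000 = 27200.0
Compute log10(27200.0) = 4.434569
Compute 20 * 4.434569 = 88.6914
TL = 88.6914 - 47.3 = 41.39

41.39 dB


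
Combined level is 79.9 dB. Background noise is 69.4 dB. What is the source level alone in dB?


Given values:
  L_total = 79.9 dB, L_bg = 69.4 dB
Formula: L_source = 10 * log10(10^(L_total/10) - 10^(L_bg/10))
Convert to linear:
  10^(79.9/10) = 97723722.0956
  10^(69.4/10) = 8709635.8996
Difference: 97723722.0956 - 8709635.8996 = 89014086.196
L_source = 10 * log10(89014086.196) = 79.49

79.49 dB


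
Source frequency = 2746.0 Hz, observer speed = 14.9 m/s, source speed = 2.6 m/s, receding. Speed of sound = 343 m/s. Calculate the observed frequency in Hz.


Given values:
  f_s = 2746.0 Hz, v_o = 14.9 m/s, v_s = 2.6 m/s
  Direction: receding
Formula: f_o = f_s * (c - v_o) / (c + v_s)
Numerator: c - v_o = 343 - 14.9 = 328.1
Denominator: c + v_s = 343 + 2.6 = 345.6
f_o = 2746.0 * 328.1 / 345.6 = 2606.95

2606.95 Hz


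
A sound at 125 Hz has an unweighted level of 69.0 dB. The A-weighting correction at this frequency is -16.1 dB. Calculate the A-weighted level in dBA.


Given values:
  SPL = 69.0 dB
  A-weighting at 125 Hz = -16.1 dB
Formula: L_A = SPL + A_weight
L_A = 69.0 + (-16.1)
L_A = 52.9

52.9 dBA


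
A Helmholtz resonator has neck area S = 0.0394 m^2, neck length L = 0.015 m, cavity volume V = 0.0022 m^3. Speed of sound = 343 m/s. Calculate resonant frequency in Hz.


Given values:
  S = 0.0394 m^2, L = 0.015 m, V = 0.0022 m^3, c = 343 m/s
Formula: f = (c / (2*pi)) * sqrt(S / (V * L))
Compute V * L = 0.0022 * 0.015 = 3.3e-05
Compute S / (V * L) = 0.0394 / 3.3e-05 = 1193.9394
Compute sqrt(1193.9394) = 34.553428
Compute c / (2*pi) = 343 / 6.283185 = 54.590148
f = 54.590148 * 34.553428 = 1886.28

1886.28 Hz


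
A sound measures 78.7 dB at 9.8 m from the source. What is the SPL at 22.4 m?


Given values:
  SPL1 = 78.7 dB, r1 = 9.8 m, r2 = 22.4 m
Formula: SPL2 = SPL1 - 20 * log10(r2 / r1)
Compute ratio: r2 / r1 = 22.4 / 9.8 = 2.2857
Compute log10: log10(2.2857) = 0.359019
Compute drop: 20 * 0.359019 = 7.1804
SPL2 = 78.7 - 7.1804 = 71.52

71.52 dB


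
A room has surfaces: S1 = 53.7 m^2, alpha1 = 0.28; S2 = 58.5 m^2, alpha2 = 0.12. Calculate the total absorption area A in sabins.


Given surfaces:
  Surface 1: 53.7 * 0.28 = 15.036
  Surface 2: 58.5 * 0.12 = 7.02
Formula: A = sum(Si * alpha_i)
A = 15.036 + 7.02
A = 22.06

22.06 sabins


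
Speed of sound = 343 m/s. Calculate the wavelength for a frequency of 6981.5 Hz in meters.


Given values:
  c = 343 m/s, f = 6981.5 Hz
Formula: lambda = c / f
lambda = 343 / 6981.5
lambda = 0.0491

0.0491 m


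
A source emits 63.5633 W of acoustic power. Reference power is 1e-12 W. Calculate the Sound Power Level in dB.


Given values:
  W = 63.5633 W
  W_ref = 1e-12 W
Formula: SWL = 10 * log10(W / W_ref)
Compute ratio: W / W_ref = 63563300000000
Compute log10: log10(63563300000000) = 13.803206
Multiply: SWL = 10 * 13.803206 = 138.03

138.03 dB


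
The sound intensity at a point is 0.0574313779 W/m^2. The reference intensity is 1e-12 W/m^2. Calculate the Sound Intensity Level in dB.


Given values:
  I = 0.0574313779 W/m^2
  I_ref = 1e-12 W/m^2
Formula: SIL = 10 * log10(I / I_ref)
Compute ratio: I / I_ref = 57431377900
Compute log10: log10(57431377900) = 10.759149
Multiply: SIL = 10 * 10.759149 = 107.59

107.59 dB


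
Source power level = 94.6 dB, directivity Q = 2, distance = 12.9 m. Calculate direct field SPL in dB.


Given values:
  Lw = 94.6 dB, Q = 2, r = 12.9 m
Formula: SPL = Lw + 10 * log10(Q / (4 * pi * r^2))
Compute 4 * pi * r^2 = 4 * pi * 12.9^2 = 2091.1697
Compute Q / denom = 2 / 2091.1697 = 0.0009564
Compute 10 * log10(0.0009564) = -30.1936
SPL = 94.6 + (-30.1936) = 64.41

64.41 dB


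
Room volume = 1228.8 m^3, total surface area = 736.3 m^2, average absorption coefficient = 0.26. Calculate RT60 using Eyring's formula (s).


Given values:
  V = 1228.8 m^3, S = 736.3 m^2, alpha = 0.26
Formula: RT60 = 0.161 * V / (-S * ln(1 - alpha))
Compute ln(1 - 0.26) = ln(0.74) = -0.301105
Denominator: -736.3 * -0.301105 = 221.7036
Numerator: 0.161 * 1228.8 = 197.8368
RT60 = 197.8368 / 221.7036 = 0.892

0.892 s


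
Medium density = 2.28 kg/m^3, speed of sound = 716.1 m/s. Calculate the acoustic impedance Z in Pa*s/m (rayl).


Given values:
  rho = 2.28 kg/m^3
  c = 716.1 m/s
Formula: Z = rho * c
Z = 2.28 * 716.1
Z = 1632.71

1632.71 rayl


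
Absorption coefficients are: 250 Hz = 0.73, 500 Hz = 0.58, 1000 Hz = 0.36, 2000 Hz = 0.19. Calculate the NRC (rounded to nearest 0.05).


Given values:
  a_250 = 0.73, a_500 = 0.58
  a_1000 = 0.36, a_2000 = 0.19
Formula: NRC = (a250 + a500 + a1000 + a2000) / 4
Sum = 0.73 + 0.58 + 0.36 + 0.19 = 1.86
NRC = 1.86 / 4 = 0.465
Rounded to nearest 0.05: 0.45

0.45


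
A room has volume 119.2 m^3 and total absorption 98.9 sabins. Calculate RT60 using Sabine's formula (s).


Given values:
  V = 119.2 m^3
  A = 98.9 sabins
Formula: RT60 = 0.161 * V / A
Numerator: 0.161 * 119.2 = 19.1912
RT60 = 19.1912 / 98.9 = 0.194

0.194 s


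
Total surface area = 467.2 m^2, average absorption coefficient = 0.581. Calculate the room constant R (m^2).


Given values:
  S = 467.2 m^2, alpha = 0.581
Formula: R = S * alpha / (1 - alpha)
Numerator: 467.2 * 0.581 = 271.4432
Denominator: 1 - 0.581 = 0.419
R = 271.4432 / 0.419 = 647.84

647.84 m^2


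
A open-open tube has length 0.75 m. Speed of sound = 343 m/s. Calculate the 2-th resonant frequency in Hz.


Given values:
  Tube type: open-open, L = 0.75 m, c = 343 m/s, n = 2
Formula: f_n = n * c / (2 * L)
Compute 2 * L = 2 * 0.75 = 1.5
f = 2 * 343 / 1.5
f = 457.33

457.33 Hz


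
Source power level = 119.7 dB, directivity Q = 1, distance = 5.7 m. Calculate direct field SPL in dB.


Given values:
  Lw = 119.7 dB, Q = 1, r = 5.7 m
Formula: SPL = Lw + 10 * log10(Q / (4 * pi * r^2))
Compute 4 * pi * r^2 = 4 * pi * 5.7^2 = 408.2814
Compute Q / denom = 1 / 408.2814 = 0.00244929
Compute 10 * log10(0.00244929) = -26.1096
SPL = 119.7 + (-26.1096) = 93.59

93.59 dB


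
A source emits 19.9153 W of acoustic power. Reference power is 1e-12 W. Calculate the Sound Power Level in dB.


Given values:
  W = 19.9153 W
  W_ref = 1e-12 W
Formula: SWL = 10 * log10(W / W_ref)
Compute ratio: W / W_ref = 19915300000000
Compute log10: log10(19915300000000) = 13.299187
Multiply: SWL = 10 * 13.299187 = 132.99

132.99 dB


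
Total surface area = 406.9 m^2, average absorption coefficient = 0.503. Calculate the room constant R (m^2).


Given values:
  S = 406.9 m^2, alpha = 0.503
Formula: R = S * alpha / (1 - alpha)
Numerator: 406.9 * 0.503 = 204.6707
Denominator: 1 - 0.503 = 0.497
R = 204.6707 / 0.497 = 411.81

411.81 m^2
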